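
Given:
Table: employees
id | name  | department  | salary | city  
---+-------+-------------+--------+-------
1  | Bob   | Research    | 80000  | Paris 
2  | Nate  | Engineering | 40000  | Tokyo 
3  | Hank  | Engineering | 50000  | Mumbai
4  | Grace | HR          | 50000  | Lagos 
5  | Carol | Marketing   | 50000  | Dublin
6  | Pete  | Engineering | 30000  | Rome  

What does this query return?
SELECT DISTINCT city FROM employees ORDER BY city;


All 'city' values (row order): Paris, Tokyo, Mumbai, Lagos, Dublin, Rome
Removing duplicates leaves 6 unique value(s).

6 values:
Dublin
Lagos
Mumbai
Paris
Rome
Tokyo


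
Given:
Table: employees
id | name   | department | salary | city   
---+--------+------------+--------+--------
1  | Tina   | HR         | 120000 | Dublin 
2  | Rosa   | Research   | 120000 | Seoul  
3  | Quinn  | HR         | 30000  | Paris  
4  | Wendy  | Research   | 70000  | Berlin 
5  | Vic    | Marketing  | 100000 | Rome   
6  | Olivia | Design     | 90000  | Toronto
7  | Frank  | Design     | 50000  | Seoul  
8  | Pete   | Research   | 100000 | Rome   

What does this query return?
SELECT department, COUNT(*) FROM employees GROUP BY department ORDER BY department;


Assigning each row to its department group:
  Tina -> HR
  Rosa -> Research
  Quinn -> HR
  Wendy -> Research
  Vic -> Marketing
  Olivia -> Design
  Frank -> Design
  Pete -> Research


4 groups:
Design, 2
HR, 2
Marketing, 1
Research, 3


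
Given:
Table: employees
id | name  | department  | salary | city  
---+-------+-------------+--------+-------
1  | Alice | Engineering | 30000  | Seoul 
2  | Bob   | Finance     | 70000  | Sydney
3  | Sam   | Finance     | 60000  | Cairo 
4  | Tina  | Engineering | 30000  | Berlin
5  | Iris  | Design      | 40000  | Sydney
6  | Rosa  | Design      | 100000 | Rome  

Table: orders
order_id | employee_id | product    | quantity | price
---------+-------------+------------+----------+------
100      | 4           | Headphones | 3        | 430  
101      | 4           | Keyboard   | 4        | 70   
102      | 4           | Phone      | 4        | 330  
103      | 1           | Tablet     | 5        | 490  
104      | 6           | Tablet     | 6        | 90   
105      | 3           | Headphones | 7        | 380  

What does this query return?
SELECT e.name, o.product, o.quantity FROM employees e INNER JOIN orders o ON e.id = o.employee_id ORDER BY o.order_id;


Joining employees.id = orders.employee_id:
  employee Tina (id=4) -> order Headphones
  employee Tina (id=4) -> order Keyboard
  employee Tina (id=4) -> order Phone
  employee Alice (id=1) -> order Tablet
  employee Rosa (id=6) -> order Tablet
  employee Sam (id=3) -> order Headphones


6 rows:
Tina, Headphones, 3
Tina, Keyboard, 4
Tina, Phone, 4
Alice, Tablet, 5
Rosa, Tablet, 6
Sam, Headphones, 7


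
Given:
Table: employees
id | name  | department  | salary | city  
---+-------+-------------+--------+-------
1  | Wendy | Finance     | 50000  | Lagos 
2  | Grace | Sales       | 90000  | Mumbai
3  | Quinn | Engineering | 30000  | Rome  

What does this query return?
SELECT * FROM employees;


SELECT * returns all 3 rows with all columns

3 rows:
1, Wendy, Finance, 50000, Lagos
2, Grace, Sales, 90000, Mumbai
3, Quinn, Engineering, 30000, Rome


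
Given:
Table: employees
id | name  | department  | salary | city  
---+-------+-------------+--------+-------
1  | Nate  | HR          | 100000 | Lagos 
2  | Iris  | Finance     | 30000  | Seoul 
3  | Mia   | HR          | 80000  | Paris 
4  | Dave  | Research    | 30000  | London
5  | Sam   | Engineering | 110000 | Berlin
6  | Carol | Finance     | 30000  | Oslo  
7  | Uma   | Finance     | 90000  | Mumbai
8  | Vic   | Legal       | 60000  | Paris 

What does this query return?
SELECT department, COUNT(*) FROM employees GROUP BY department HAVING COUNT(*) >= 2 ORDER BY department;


Groups with count >= 2:
  Finance: 3 -> PASS
  HR: 2 -> PASS
  Engineering: 1 -> filtered out
  Legal: 1 -> filtered out
  Research: 1 -> filtered out


2 groups:
Finance, 3
HR, 2


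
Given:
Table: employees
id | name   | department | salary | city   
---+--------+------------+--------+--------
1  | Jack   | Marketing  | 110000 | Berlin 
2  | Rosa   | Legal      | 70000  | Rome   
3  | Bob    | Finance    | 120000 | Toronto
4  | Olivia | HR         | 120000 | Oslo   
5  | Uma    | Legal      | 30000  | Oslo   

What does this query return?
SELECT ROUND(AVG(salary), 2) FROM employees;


SUM(salary) = 450000
COUNT = 5
ROUND(AVG, 2) = ROUND(450000 / 5, 2) = 90000.0

90000.0


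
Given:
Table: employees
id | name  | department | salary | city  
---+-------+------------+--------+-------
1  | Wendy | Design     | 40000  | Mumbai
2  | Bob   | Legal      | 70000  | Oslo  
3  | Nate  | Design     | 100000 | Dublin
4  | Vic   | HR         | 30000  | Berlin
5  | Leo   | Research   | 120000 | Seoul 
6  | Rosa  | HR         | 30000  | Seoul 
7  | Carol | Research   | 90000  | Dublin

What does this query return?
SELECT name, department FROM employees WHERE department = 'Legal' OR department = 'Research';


Filtering: department = 'Legal' OR 'Research'
Matching: 3 rows

3 rows:
Bob, Legal
Leo, Research
Carol, Research


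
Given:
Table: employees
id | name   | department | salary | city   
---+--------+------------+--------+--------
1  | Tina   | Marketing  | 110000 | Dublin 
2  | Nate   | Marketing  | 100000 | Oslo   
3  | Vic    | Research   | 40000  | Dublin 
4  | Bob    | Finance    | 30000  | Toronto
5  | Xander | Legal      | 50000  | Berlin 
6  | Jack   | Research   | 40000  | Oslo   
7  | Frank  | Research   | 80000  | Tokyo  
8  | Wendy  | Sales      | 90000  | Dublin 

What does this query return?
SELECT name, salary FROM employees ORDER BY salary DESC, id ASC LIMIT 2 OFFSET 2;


Sort by salary DESC (id ASC tiebreak), then skip 2 and take 2
Rows 3 through 4

2 rows:
Wendy, 90000
Frank, 80000


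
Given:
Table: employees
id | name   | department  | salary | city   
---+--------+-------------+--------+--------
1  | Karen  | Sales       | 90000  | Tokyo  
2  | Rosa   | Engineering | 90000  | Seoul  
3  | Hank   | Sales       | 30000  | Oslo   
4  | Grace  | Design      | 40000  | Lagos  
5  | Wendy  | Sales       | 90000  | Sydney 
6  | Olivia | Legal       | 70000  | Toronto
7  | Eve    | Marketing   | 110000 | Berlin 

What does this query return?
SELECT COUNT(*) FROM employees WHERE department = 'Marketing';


Counting rows where department = 'Marketing'
  Eve -> MATCH


1


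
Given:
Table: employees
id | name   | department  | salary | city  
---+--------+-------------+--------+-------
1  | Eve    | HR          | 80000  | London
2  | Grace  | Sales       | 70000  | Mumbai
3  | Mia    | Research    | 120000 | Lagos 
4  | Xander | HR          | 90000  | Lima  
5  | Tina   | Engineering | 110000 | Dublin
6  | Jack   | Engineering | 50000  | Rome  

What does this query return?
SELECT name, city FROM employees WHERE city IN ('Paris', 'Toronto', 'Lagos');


Filtering: city IN ('Paris', 'Toronto', 'Lagos')
Matching: 1 rows

1 rows:
Mia, Lagos


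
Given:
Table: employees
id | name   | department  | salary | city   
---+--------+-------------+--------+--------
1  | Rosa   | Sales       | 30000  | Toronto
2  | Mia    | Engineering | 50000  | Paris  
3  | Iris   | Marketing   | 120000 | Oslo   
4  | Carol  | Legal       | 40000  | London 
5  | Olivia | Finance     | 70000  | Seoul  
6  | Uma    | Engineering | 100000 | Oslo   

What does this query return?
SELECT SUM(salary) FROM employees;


SUM(salary) = 30000 + 50000 + 120000 + 40000 + 70000 + 100000 = 410000

410000


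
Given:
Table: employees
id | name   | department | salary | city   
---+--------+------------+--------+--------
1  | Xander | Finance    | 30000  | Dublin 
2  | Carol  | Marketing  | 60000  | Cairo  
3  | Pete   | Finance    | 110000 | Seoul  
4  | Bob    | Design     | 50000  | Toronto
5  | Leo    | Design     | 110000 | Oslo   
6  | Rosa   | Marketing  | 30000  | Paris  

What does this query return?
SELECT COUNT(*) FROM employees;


COUNT(*) counts all rows

6


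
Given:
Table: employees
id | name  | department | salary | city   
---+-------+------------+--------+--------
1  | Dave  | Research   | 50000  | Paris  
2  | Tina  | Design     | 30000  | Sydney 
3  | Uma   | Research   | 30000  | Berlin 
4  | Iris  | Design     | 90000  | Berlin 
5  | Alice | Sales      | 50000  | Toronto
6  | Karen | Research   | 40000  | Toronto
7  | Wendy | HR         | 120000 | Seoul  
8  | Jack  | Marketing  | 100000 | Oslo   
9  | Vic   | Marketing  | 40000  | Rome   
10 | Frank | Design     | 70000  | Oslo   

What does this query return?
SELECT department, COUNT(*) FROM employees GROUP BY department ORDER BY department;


Assigning each row to its department group:
  Dave -> Research
  Tina -> Design
  Uma -> Research
  Iris -> Design
  Alice -> Sales
  Karen -> Research
  Wendy -> HR
  Jack -> Marketing
  Vic -> Marketing
  Frank -> Design


5 groups:
Design, 3
HR, 1
Marketing, 2
Research, 3
Sales, 1


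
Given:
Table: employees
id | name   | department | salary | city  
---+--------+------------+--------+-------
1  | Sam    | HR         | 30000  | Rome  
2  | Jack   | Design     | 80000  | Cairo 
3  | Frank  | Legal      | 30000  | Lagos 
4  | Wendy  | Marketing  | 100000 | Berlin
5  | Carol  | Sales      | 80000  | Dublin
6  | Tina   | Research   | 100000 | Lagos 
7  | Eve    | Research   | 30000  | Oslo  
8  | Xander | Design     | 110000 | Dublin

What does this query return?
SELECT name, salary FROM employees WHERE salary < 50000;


Filtering: salary < 50000
Matching: 3 rows

3 rows:
Sam, 30000
Frank, 30000
Eve, 30000


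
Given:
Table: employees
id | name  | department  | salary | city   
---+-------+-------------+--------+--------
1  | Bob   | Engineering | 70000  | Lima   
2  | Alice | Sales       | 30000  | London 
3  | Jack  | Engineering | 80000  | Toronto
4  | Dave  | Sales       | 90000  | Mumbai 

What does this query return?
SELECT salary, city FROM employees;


Projecting columns: salary, city

4 rows:
70000, Lima
30000, London
80000, Toronto
90000, Mumbai


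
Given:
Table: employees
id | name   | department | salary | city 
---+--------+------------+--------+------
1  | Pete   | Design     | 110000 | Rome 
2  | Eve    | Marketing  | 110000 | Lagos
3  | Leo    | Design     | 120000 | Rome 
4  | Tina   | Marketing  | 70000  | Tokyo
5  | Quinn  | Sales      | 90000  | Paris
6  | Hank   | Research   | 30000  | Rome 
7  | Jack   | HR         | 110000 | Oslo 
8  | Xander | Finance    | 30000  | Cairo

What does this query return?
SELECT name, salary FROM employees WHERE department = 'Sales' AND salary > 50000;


Filtering: department = 'Sales' AND salary > 50000
Matching: 1 rows

1 rows:
Quinn, 90000


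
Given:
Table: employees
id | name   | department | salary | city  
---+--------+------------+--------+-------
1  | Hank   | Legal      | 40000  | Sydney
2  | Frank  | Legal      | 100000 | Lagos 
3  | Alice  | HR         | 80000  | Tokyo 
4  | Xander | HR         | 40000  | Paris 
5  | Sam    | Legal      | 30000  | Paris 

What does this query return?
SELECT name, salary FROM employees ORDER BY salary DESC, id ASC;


Sorting by salary DESC, then id ASC for ties

5 rows:
Frank, 100000
Alice, 80000
Hank, 40000
Xander, 40000
Sam, 30000


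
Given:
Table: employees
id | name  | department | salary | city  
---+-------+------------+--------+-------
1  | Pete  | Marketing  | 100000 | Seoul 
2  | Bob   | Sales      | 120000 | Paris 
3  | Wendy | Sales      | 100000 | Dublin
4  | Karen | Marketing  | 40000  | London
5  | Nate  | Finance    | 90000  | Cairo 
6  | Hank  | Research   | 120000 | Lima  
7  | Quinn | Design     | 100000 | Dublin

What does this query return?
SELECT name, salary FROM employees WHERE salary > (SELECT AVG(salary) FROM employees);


Subquery: AVG(salary) = 95714.29
Filtering: salary > 95714.29
  Pete (100000) -> MATCH
  Bob (120000) -> MATCH
  Wendy (100000) -> MATCH
  Hank (120000) -> MATCH
  Quinn (100000) -> MATCH


5 rows:
Pete, 100000
Bob, 120000
Wendy, 100000
Hank, 120000
Quinn, 100000


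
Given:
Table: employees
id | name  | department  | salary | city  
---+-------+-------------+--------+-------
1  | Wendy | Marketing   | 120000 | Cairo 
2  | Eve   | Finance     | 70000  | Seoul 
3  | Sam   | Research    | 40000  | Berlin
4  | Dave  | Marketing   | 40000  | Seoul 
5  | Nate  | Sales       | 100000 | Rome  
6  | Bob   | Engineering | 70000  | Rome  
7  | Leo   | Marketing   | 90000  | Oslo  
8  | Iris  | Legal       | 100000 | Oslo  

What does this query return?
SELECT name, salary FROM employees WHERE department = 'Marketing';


Filtering: department = 'Marketing'
Matching rows: 3

3 rows:
Wendy, 120000
Dave, 40000
Leo, 90000


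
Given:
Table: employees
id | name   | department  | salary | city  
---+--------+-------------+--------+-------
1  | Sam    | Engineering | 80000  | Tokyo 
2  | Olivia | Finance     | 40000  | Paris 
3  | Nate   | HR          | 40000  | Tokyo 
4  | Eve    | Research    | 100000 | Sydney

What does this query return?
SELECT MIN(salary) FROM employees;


Salaries: 80000, 40000, 40000, 100000
MIN = 40000

40000


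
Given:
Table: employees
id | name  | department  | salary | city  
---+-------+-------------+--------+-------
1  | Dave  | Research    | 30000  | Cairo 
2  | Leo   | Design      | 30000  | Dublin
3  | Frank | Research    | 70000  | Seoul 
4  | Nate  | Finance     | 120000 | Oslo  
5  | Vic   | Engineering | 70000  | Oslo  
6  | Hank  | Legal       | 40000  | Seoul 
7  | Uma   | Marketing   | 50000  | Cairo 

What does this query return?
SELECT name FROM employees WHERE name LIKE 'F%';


LIKE 'F%' matches names starting with 'F'
Matching: 1

1 rows:
Frank


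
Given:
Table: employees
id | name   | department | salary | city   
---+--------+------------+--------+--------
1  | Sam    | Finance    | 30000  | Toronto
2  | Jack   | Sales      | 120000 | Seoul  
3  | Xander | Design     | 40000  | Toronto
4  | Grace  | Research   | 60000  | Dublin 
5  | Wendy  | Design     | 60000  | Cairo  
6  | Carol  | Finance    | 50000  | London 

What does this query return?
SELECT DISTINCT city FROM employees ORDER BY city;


All 'city' values (row order): Toronto, Seoul, Toronto, Dublin, Cairo, London
Removing duplicates leaves 5 unique value(s).

5 values:
Cairo
Dublin
London
Seoul
Toronto


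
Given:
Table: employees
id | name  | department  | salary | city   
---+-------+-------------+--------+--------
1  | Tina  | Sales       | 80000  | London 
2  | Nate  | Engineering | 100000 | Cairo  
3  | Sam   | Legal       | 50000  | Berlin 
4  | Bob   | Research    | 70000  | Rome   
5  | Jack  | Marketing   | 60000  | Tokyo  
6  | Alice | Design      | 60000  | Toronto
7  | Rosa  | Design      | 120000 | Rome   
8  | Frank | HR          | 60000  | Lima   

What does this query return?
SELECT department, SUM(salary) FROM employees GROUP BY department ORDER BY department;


Summing salary within each department:
  Design: 60000 + 120000 = 180000
  Engineering: 100000 = 100000
  HR: 60000 = 60000
  Legal: 50000 = 50000
  Marketing: 60000 = 60000
  Research: 70000 = 70000
  Sales: 80000 = 80000


7 groups:
Design, 180000
Engineering, 100000
HR, 60000
Legal, 50000
Marketing, 60000
Research, 70000
Sales, 80000


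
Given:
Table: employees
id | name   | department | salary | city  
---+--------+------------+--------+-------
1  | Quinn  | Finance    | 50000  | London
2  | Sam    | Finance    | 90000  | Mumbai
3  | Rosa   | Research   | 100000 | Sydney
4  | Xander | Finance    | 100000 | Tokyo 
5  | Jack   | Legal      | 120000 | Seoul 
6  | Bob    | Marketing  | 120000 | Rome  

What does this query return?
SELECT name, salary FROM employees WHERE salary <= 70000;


Filtering: salary <= 70000
Matching: 1 rows

1 rows:
Quinn, 50000


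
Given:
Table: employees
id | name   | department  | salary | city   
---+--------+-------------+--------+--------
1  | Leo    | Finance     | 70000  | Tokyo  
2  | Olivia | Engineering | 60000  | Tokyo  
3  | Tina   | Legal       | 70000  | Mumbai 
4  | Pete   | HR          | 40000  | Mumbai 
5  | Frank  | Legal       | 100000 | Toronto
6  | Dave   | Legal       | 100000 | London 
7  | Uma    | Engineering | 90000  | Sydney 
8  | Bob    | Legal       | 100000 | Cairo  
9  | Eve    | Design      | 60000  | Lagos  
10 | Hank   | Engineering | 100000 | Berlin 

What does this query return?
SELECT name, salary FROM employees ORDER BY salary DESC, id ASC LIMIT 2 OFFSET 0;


Sort by salary DESC (id ASC tiebreak), then skip 0 and take 2
Rows 1 through 2

2 rows:
Frank, 100000
Dave, 100000


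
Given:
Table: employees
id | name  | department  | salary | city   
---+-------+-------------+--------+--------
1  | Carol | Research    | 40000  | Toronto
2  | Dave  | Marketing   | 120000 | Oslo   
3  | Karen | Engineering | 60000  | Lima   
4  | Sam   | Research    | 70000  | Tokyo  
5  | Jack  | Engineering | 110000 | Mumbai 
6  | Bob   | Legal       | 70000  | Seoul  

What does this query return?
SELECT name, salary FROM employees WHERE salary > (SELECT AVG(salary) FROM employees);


Subquery: AVG(salary) = 78333.33
Filtering: salary > 78333.33
  Dave (120000) -> MATCH
  Jack (110000) -> MATCH


2 rows:
Dave, 120000
Jack, 110000


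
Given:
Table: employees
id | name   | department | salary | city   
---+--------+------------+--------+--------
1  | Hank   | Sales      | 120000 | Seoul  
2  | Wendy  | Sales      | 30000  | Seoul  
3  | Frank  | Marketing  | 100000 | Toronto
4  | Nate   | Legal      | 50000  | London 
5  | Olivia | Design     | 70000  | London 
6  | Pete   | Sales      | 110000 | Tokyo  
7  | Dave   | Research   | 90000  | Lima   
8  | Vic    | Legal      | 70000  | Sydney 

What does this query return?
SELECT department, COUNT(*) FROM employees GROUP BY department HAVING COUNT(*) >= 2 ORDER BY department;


Groups with count >= 2:
  Legal: 2 -> PASS
  Sales: 3 -> PASS
  Design: 1 -> filtered out
  Marketing: 1 -> filtered out
  Research: 1 -> filtered out


2 groups:
Legal, 2
Sales, 3


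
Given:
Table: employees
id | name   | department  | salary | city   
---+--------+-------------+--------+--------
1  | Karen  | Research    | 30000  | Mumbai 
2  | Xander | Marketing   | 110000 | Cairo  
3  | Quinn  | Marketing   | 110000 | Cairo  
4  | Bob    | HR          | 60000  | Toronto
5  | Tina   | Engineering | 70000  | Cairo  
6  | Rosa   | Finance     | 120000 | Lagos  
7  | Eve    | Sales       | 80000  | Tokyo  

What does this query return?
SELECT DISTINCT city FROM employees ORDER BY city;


All 'city' values (row order): Mumbai, Cairo, Cairo, Toronto, Cairo, Lagos, Tokyo
Removing duplicates leaves 5 unique value(s).

5 values:
Cairo
Lagos
Mumbai
Tokyo
Toronto


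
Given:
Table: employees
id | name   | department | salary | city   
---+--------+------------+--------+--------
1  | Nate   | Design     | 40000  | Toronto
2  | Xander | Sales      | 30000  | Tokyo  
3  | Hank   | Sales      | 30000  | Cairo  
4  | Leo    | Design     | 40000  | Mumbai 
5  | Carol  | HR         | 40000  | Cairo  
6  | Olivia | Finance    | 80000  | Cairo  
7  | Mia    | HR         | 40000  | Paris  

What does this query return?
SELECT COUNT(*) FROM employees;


COUNT(*) counts all rows

7


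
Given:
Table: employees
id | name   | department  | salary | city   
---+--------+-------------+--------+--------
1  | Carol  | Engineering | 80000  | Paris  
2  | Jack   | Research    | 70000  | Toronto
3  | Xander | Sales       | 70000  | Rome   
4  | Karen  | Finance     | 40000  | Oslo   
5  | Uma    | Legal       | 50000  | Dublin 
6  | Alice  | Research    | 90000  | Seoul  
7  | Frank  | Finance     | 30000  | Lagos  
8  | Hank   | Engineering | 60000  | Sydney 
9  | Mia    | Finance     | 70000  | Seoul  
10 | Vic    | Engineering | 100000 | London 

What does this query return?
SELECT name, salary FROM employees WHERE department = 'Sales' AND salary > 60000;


Filtering: department = 'Sales' AND salary > 60000
Matching: 1 rows

1 rows:
Xander, 70000


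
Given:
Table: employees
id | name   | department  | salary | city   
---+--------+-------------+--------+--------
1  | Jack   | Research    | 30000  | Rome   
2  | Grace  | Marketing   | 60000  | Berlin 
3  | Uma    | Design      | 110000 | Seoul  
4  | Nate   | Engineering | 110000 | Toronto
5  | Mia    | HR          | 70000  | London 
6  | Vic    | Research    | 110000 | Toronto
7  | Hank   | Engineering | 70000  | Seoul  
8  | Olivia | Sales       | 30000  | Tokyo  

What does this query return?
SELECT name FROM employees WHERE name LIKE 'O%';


LIKE 'O%' matches names starting with 'O'
Matching: 1

1 rows:
Olivia


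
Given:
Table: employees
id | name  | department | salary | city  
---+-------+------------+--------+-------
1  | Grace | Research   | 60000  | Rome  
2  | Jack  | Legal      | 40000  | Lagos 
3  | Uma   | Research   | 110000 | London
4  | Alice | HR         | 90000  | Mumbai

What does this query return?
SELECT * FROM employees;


SELECT * returns all 4 rows with all columns

4 rows:
1, Grace, Research, 60000, Rome
2, Jack, Legal, 40000, Lagos
3, Uma, Research, 110000, London
4, Alice, HR, 90000, Mumbai


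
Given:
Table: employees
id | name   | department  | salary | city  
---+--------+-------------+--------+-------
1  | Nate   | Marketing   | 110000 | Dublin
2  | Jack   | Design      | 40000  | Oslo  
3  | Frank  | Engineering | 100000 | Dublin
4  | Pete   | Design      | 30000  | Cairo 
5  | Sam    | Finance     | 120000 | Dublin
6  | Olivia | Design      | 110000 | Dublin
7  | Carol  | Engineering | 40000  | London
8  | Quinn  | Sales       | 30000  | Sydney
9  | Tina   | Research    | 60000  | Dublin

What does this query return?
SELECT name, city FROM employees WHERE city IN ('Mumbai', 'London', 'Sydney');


Filtering: city IN ('Mumbai', 'London', 'Sydney')
Matching: 2 rows

2 rows:
Carol, London
Quinn, Sydney


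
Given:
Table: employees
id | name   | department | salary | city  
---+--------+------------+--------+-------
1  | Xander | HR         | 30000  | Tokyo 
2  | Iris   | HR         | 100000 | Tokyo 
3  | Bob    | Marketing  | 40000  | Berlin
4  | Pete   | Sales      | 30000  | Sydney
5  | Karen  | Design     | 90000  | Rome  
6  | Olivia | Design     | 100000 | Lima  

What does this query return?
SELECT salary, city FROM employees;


Projecting columns: salary, city

6 rows:
30000, Tokyo
100000, Tokyo
40000, Berlin
30000, Sydney
90000, Rome
100000, Lima


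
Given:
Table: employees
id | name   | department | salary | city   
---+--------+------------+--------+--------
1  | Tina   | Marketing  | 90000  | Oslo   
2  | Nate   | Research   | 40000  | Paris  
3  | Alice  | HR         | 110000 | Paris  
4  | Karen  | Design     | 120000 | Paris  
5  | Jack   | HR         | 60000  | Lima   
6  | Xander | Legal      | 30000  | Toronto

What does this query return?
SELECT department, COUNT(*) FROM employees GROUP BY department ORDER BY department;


Assigning each row to its department group:
  Tina -> Marketing
  Nate -> Research
  Alice -> HR
  Karen -> Design
  Jack -> HR
  Xander -> Legal


5 groups:
Design, 1
HR, 2
Legal, 1
Marketing, 1
Research, 1


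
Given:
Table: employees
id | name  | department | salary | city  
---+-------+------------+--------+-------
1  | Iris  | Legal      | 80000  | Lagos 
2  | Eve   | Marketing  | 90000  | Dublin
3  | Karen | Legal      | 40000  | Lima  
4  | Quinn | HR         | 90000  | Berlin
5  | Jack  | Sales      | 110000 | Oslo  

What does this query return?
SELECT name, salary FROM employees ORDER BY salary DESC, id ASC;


Sorting by salary DESC, then id ASC for ties

5 rows:
Jack, 110000
Eve, 90000
Quinn, 90000
Iris, 80000
Karen, 40000


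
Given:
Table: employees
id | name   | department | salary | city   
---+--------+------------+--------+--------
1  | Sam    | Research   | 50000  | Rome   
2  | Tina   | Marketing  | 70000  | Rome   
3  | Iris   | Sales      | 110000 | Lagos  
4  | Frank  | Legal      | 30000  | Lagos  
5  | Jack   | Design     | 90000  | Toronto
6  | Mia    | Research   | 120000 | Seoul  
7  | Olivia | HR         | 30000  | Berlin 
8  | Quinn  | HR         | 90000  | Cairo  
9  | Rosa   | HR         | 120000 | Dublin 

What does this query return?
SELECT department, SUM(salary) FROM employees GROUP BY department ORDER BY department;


Summing salary within each department:
  Design: 90000 = 90000
  HR: 30000 + 90000 + 120000 = 240000
  Legal: 30000 = 30000
  Marketing: 70000 = 70000
  Research: 50000 + 120000 = 170000
  Sales: 110000 = 110000


6 groups:
Design, 90000
HR, 240000
Legal, 30000
Marketing, 70000
Research, 170000
Sales, 110000


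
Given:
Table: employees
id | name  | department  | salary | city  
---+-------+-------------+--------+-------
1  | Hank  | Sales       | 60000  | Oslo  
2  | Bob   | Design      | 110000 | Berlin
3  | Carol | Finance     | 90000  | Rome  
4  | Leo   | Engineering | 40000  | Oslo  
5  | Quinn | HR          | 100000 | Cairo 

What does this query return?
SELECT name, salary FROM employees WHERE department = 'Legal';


Filtering: department = 'Legal'
Matching rows: 0

Empty result set (0 rows)


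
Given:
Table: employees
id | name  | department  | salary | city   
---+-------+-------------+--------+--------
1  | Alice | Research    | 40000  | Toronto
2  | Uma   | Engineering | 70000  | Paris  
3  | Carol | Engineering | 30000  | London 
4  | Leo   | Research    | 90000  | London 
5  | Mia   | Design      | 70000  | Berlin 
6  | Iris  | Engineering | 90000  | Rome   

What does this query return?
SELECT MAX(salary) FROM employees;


Salaries: 40000, 70000, 30000, 90000, 70000, 90000
MAX = 90000

90000


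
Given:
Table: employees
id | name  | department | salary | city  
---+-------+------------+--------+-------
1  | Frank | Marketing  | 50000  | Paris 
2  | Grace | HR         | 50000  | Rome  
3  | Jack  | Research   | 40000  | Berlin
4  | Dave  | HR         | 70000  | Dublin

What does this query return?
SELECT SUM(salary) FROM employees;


SUM(salary) = 50000 + 50000 + 40000 + 70000 = 210000

210000


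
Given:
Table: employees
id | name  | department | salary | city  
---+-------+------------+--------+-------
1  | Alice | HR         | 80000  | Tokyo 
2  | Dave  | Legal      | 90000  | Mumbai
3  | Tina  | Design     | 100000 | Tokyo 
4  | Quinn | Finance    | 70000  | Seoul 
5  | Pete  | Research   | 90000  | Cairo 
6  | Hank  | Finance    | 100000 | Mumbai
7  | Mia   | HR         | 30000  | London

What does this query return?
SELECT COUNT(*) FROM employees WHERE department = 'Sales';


Counting rows where department = 'Sales'


0


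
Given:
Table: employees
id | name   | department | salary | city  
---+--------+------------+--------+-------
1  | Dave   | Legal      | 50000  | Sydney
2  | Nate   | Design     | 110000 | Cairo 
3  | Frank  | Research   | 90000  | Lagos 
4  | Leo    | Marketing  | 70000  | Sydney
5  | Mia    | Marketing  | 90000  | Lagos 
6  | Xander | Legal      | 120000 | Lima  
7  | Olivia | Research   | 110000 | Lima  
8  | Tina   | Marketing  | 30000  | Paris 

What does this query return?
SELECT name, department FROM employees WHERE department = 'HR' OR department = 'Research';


Filtering: department = 'HR' OR 'Research'
Matching: 2 rows

2 rows:
Frank, Research
Olivia, Research


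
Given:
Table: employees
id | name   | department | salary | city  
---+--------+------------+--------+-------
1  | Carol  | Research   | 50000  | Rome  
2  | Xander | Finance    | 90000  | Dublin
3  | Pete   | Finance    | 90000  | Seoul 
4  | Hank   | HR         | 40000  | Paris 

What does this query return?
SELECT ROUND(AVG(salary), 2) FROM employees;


SUM(salary) = 270000
COUNT = 4
ROUND(AVG, 2) = ROUND(270000 / 4, 2) = 67500.0

67500.0


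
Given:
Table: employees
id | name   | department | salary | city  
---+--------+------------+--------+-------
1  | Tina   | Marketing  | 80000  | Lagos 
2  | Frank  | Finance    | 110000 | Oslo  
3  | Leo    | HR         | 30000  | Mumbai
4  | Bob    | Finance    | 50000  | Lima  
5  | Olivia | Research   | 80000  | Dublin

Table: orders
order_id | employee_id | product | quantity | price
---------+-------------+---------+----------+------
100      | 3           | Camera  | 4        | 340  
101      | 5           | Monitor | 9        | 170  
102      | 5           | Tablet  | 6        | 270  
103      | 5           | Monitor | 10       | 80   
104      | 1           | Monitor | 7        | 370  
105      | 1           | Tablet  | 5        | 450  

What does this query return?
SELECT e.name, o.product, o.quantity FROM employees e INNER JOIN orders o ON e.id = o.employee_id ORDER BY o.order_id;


Joining employees.id = orders.employee_id:
  employee Leo (id=3) -> order Camera
  employee Olivia (id=5) -> order Monitor
  employee Olivia (id=5) -> order Tablet
  employee Olivia (id=5) -> order Monitor
  employee Tina (id=1) -> order Monitor
  employee Tina (id=1) -> order Tablet


6 rows:
Leo, Camera, 4
Olivia, Monitor, 9
Olivia, Tablet, 6
Olivia, Monitor, 10
Tina, Monitor, 7
Tina, Tablet, 5


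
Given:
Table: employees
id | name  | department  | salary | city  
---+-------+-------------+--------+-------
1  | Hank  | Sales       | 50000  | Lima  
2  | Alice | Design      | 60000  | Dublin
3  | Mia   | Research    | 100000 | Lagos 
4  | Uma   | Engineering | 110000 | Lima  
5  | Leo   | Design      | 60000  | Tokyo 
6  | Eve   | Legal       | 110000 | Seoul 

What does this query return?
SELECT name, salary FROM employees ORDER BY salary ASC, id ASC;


Sorting by salary ASC, then id ASC for ties

6 rows:
Hank, 50000
Alice, 60000
Leo, 60000
Mia, 100000
Uma, 110000
Eve, 110000


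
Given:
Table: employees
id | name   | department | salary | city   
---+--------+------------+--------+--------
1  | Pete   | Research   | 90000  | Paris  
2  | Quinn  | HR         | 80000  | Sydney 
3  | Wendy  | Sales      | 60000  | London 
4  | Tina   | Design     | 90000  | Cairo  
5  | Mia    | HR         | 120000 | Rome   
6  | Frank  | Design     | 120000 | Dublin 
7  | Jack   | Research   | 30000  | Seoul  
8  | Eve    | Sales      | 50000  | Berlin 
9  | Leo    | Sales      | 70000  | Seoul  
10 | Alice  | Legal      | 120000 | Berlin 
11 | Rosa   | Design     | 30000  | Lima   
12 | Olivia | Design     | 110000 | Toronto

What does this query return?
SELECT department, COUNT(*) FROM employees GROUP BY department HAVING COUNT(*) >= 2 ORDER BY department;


Groups with count >= 2:
  Design: 4 -> PASS
  HR: 2 -> PASS
  Research: 2 -> PASS
  Sales: 3 -> PASS
  Legal: 1 -> filtered out


4 groups:
Design, 4
HR, 2
Research, 2
Sales, 3


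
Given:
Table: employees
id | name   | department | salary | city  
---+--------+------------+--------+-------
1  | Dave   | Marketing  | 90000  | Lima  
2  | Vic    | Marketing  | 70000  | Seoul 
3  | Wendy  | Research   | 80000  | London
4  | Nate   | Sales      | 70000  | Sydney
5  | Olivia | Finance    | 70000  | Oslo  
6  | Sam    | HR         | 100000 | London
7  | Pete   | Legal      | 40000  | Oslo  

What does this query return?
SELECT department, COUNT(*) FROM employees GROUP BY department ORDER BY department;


Assigning each row to its department group:
  Dave -> Marketing
  Vic -> Marketing
  Wendy -> Research
  Nate -> Sales
  Olivia -> Finance
  Sam -> HR
  Pete -> Legal


6 groups:
Finance, 1
HR, 1
Legal, 1
Marketing, 2
Research, 1
Sales, 1


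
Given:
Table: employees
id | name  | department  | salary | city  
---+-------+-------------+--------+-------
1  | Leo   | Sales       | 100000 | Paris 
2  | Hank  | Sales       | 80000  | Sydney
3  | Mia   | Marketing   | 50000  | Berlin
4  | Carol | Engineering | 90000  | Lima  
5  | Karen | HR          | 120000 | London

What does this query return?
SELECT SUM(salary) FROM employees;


SUM(salary) = 100000 + 80000 + 50000 + 90000 + 120000 = 440000

440000


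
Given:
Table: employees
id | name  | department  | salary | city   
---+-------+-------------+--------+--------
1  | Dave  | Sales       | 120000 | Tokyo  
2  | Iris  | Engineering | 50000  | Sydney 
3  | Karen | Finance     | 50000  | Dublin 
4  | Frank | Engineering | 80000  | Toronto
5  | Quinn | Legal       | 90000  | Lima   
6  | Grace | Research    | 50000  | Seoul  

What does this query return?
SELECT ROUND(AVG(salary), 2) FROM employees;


SUM(salary) = 440000
COUNT = 6
ROUND(AVG, 2) = ROUND(440000 / 6, 2) = 73333.33

73333.33


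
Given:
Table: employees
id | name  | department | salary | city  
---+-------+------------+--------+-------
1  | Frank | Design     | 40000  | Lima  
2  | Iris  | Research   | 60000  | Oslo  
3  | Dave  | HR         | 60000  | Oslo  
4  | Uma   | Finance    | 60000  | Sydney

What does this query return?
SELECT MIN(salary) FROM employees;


Salaries: 40000, 60000, 60000, 60000
MIN = 40000

40000


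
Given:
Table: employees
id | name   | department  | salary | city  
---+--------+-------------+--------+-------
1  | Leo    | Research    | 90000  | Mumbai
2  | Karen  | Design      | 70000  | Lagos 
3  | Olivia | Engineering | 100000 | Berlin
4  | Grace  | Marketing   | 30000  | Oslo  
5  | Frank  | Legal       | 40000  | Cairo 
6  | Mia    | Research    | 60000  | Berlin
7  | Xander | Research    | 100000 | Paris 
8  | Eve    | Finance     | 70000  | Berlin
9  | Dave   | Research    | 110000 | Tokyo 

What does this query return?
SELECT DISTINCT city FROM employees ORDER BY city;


All 'city' values (row order): Mumbai, Lagos, Berlin, Oslo, Cairo, Berlin, Paris, Berlin, Tokyo
Removing duplicates leaves 7 unique value(s).

7 values:
Berlin
Cairo
Lagos
Mumbai
Oslo
Paris
Tokyo


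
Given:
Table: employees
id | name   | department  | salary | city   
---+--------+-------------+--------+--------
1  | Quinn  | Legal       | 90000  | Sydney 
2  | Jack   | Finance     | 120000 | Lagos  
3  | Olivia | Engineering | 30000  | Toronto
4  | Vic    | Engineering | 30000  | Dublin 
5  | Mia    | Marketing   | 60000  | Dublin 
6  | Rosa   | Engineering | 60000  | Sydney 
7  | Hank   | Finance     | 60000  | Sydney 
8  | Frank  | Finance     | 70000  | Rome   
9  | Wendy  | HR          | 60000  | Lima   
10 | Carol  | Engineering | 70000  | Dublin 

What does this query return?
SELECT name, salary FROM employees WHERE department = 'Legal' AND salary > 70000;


Filtering: department = 'Legal' AND salary > 70000
Matching: 1 rows

1 rows:
Quinn, 90000


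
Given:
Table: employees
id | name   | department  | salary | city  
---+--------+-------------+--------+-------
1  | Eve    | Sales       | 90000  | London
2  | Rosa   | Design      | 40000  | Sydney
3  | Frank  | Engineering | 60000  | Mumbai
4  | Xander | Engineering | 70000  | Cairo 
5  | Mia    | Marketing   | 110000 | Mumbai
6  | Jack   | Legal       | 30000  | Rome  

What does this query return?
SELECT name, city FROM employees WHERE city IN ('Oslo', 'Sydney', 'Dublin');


Filtering: city IN ('Oslo', 'Sydney', 'Dublin')
Matching: 1 rows

1 rows:
Rosa, Sydney


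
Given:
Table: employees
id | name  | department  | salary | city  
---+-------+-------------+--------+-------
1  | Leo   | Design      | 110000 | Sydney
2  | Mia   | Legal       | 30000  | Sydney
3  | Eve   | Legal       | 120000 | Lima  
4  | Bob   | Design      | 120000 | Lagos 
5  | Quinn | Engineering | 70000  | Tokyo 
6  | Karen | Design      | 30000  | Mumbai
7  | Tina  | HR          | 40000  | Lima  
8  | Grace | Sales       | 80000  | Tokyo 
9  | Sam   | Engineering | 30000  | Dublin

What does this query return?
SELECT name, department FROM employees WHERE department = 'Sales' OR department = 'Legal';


Filtering: department = 'Sales' OR 'Legal'
Matching: 3 rows

3 rows:
Mia, Legal
Eve, Legal
Grace, Sales


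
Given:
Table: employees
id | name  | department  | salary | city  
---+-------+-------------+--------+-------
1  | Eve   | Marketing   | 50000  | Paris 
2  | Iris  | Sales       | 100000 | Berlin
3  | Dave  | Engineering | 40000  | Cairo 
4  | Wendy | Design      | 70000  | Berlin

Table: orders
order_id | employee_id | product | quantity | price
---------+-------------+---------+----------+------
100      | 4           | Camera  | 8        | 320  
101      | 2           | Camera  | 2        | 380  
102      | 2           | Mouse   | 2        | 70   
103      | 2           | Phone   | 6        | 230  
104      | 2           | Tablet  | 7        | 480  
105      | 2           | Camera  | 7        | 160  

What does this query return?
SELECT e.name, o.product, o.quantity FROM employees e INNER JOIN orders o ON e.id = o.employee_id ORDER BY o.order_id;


Joining employees.id = orders.employee_id:
  employee Wendy (id=4) -> order Camera
  employee Iris (id=2) -> order Camera
  employee Iris (id=2) -> order Mouse
  employee Iris (id=2) -> order Phone
  employee Iris (id=2) -> order Tablet
  employee Iris (id=2) -> order Camera


6 rows:
Wendy, Camera, 8
Iris, Camera, 2
Iris, Mouse, 2
Iris, Phone, 6
Iris, Tablet, 7
Iris, Camera, 7


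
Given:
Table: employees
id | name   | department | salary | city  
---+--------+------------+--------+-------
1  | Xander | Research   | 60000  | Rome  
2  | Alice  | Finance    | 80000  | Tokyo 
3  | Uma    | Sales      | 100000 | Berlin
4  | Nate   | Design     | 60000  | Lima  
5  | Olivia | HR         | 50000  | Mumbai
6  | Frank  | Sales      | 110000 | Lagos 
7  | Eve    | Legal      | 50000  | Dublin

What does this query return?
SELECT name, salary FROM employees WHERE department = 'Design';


Filtering: department = 'Design'
Matching rows: 1

1 rows:
Nate, 60000


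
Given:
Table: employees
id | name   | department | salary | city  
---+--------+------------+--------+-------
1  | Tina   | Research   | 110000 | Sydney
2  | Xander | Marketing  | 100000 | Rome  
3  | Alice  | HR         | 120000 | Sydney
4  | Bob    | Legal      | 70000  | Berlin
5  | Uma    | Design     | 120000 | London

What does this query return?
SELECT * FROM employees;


SELECT * returns all 5 rows with all columns

5 rows:
1, Tina, Research, 110000, Sydney
2, Xander, Marketing, 100000, Rome
3, Alice, HR, 120000, Sydney
4, Bob, Legal, 70000, Berlin
5, Uma, Design, 120000, London


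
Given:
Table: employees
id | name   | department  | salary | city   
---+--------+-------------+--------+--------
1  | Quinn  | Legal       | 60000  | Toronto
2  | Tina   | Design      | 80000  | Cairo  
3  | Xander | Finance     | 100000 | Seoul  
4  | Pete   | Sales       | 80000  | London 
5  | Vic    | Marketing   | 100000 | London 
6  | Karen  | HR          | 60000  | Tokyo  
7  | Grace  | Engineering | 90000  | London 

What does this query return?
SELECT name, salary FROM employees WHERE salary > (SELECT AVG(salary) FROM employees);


Subquery: AVG(salary) = 81428.57
Filtering: salary > 81428.57
  Xander (100000) -> MATCH
  Vic (100000) -> MATCH
  Grace (90000) -> MATCH


3 rows:
Xander, 100000
Vic, 100000
Grace, 90000


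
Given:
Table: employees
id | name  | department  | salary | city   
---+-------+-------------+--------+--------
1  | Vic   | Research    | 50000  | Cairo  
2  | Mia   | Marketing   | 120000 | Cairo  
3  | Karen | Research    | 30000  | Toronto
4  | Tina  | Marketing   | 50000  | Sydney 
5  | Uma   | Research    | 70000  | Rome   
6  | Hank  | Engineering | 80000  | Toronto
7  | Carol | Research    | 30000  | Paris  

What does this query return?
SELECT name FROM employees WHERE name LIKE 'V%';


LIKE 'V%' matches names starting with 'V'
Matching: 1

1 rows:
Vic


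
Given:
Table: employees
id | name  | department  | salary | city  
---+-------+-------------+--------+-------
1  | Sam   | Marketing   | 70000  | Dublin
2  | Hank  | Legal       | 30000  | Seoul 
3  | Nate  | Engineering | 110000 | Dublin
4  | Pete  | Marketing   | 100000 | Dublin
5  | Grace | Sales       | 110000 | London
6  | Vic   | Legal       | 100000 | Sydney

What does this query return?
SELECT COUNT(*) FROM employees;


COUNT(*) counts all rows

6


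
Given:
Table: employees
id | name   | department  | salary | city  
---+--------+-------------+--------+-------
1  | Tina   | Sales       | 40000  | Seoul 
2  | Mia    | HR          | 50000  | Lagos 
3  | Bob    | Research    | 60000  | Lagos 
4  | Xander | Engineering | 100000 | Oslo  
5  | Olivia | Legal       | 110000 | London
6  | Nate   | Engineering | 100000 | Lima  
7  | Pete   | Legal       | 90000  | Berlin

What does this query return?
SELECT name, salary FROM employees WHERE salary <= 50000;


Filtering: salary <= 50000
Matching: 2 rows

2 rows:
Tina, 40000
Mia, 50000
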